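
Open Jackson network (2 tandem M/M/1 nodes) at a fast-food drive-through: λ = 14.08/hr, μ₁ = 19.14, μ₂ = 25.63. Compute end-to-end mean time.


Each node sees arrival rate λ = 14.08/hr (tandem ⇒ throughput preserved).
W₁ = 1/(μ₁−λ) = 1/(19.14−14.08) = 0.19763 hr
W₂ = 1/(μ₂−λ) = 1/(25.63−14.08) = 0.08658 hr
W_total = W₁ + W₂ = 0.19763 + 0.08658 = 0.28421 hr

Final: 0.28421 hr


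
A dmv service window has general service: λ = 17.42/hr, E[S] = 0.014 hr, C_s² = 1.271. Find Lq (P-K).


ρ = λ·E[S] = 17.42·0.014 = 0.2439
Lq = ρ²(1+C_s²)/(2(1−ρ)) = 0.05948·(1+1.271)/(2·0.7561)
= 0.05948·2.2710/1.5122 = 0.08932

Final: 0.08932


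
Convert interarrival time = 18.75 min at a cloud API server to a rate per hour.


λ = 1/(interarrival time) in consistent units.
1 hour = 60 min, so λ = 60/18.75 = 3.2000 per hour

Final: 3.2000 /hr


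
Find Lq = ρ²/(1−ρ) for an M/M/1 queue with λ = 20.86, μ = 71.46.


ρ = 20.86/71.46 = 0.2919
Lq = ρ²/(1−ρ) = 0.08521/0.7081 = 0.1203

Final: 0.1203


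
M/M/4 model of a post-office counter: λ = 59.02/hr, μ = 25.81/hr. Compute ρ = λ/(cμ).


ρ = λ/(cμ) = 59.02/(4·25.81) = 59.02/103.24 = 0.5717

Final: 0.5717


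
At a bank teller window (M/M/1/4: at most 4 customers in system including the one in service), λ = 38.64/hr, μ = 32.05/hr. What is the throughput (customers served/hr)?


ρ = 1.2056; P_K = (1−ρ)ρ^4/(1−ρ^5) = 0.280787
λ_eff = λ(1 − P_K) = 38.64·(1 − 0.280787) = 38.64·0.719213 = 27.7904 /hr

Final: 27.7904 /hr


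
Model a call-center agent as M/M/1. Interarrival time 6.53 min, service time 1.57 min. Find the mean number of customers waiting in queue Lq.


λ = 60/6.53 = 9.1884 /hr
μ = 60/1.57 = 38.2166 /hr
ρ = λ/μ = 9.1884/38.2166 = 0.2404
Lq = ρ²/(1−ρ) = 0.05781/0.7596 = 0.07610

Final: 0.07610


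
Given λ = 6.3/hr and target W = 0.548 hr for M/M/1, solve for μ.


W = 1/(μ−λ) ⇒ μ − λ = 1/W = 1/0.548 = 1.8248
μ = λ + 1/W = 6.3 + 1.8248 = 8.1248 per hr

Final: 8.1248 /hr


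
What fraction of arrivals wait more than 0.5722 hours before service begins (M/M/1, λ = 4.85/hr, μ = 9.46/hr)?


ρ = 4.85/9.46 = 0.5127
P(Wq > t) = ρ·e^{−(μ−λ)t} = 0.5127·e^{−2.6378}
= 0.5127·0.071515 = 0.036665

Final: 0.036665


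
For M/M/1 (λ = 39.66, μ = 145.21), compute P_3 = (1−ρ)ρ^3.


ρ = 39.66/145.21 = 0.2731
P_n = (1−ρ)·ρ^n = (1 − 0.2731)·0.2731^3 = 0.7269·0.020374 = 0.014809

Final: 0.014809


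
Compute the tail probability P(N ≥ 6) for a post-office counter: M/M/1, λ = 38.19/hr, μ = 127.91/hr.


ρ = 38.19/127.91 = 0.2986
P(N ≥ n) = ρ^n = 0.2986^6 = 0.0007084

Final: 0.0007084


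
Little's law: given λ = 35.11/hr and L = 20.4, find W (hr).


W = L/λ = 20.4/35.11 = 0.5810 hr

Final: 0.5810 hr


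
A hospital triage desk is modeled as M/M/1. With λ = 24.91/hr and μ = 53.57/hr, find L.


ρ = λ/μ = 24.91/53.57 = 0.4650
L = ρ/(1−ρ) = 0.4650/(1 − 0.4650) = 0.4650/0.5350 = 0.8692

Final: 0.8692


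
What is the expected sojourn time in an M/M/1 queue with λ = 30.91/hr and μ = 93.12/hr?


W = 1/(μ−λ) = 1/(93.12 − 30.91) = 1/62.21 = 0.01607 hr

Final: 0.01607 hr


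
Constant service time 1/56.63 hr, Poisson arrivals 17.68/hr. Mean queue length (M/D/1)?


ρ = 17.68/56.63 = 0.3122
M/D/1: Lq = ρ²/(2(1−ρ)) = 0.09747/(2·0.6878) = 0.07086

Final: 0.07086


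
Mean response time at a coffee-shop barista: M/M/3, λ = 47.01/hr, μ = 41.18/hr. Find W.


a = 1.1416; ρ = 0.3805; P₀ = 0.313144
Lq = P₀·a^c·ρ/(c!(1−ρ)²) = 0.07699
Wq = Lq/λ = 0.07699/47.01 = 0.001638 hr
W = Wq + 1/μ = 0.001638 + 0.02428 = 0.02592 hr

Final: 0.02592 hr


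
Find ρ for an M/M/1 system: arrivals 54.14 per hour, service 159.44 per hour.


ρ = λ/μ = 54.14/159.44 = 0.3396

Final: 0.3396


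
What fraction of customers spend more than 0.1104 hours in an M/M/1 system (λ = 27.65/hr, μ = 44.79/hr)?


W ~ Exponential(μ−λ) for M/M/1.
μ − λ = 44.79 − 27.65 = 17.1400
P(W > t) = e^{−(μ−λ)t} = e^{−1.8923} = 0.150731

Final: 0.150731


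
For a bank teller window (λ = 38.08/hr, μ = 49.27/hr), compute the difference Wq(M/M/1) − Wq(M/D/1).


ρ = 38.08/49.27 = 0.7729
Wq(M/M/1) = ρ/(μ−λ) = 0.7729/11.19 = 0.06907 hr
Wq(M/D/1) = ρ/(2(μ−λ)) = 0.03453 hr
Savings = 0.06907 − 0.03453 = 0.03453 hr

Final: 0.03453 hr


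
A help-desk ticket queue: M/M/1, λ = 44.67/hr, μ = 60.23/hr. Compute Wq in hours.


ρ = 44.67/60.23 = 0.7417
Wq = ρ/(μ−λ) = 0.7417/(60.23 − 44.67) = 0.7417/15.56 = 0.04766 hr

Final: 0.04766 hr


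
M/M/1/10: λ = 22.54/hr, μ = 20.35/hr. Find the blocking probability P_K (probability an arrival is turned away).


ρ = λ/μ = 22.54/20.35 = 1.1076
P_K = (1−ρ)ρ^K/(1−ρ^(K+1)) = (-0.1076·2.779041)/(1 − 3.078112)
= -0.299071/-2.078112 = 0.143915

Final: 0.143915


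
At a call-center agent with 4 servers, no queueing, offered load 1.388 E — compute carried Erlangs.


B(4,1.388) = 0.039136 (Erlang-B)
Carried load = a(1 − B) = 1.388·(1 − 0.039136) = 1.388·0.960864 = 1.3337 E

Final: 1.3337 Erlangs


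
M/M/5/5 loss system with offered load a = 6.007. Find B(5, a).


B(c,a) = (a^c/c!) / Σ_{k=0}^{c} a^k/k!
a^5/5! = 65.178883
Σ terms (k=0..5): 1.00000 + 6.00700 + 18.04202 + 36.12615 + 54.25244 + 65.17888 = 180.606496
B = 65.178883/180.606496 = 0.360889

Final: 0.360889


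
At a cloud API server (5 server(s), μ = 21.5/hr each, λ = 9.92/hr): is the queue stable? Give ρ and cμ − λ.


Total capacity cμ = 5·21.5 = 107.50/hr
ρ = λ/(cμ) = 9.92/107.50 = 0.09228
Stable ⇔ ρ < 1: YES
Spare capacity = cμ − λ = 107.50 − 9.92 = 97.58/hr

Final: ρ = 0.09228; stable; margin = 97.58/hr


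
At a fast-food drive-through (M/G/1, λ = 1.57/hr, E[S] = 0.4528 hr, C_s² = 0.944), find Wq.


ρ = λ·E[S] = 1.57·0.4528 = 0.7109
E[S²] = E[S]²(1+C_s²) = 0.4528²·(1+0.944) = 0.398574
Wq = λ·E[S²]/(2(1−ρ)) = 1.57·0.398574/(2·0.2891) = 1.08224 hr

Final: 1.08224 hr


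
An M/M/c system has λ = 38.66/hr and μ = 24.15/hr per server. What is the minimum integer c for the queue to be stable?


Stability requires cμ > λ ⇔ c > λ/μ.
λ/μ = 38.66/24.15 = 1.6008
Minimum integer c = ⌊1.6008⌋ + 1 = 2
Check: 2·24.15 = 48.30 > 38.66, while 1·24.15 = 24.15 ≤ 38.66

Final: 2 servers


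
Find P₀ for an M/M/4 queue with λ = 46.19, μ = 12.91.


a = λ/μ = 46.19/12.91 = 3.5778; ρ = a/c = 0.8945
Σ_{k=0}^{3} a^k/k! (terms k=0..3) = 1.00000 + 3.57785 + 6.40049 + 7.63333 = 18.61167
Tail: a^4/(4!(1−ρ)) = 163.86526/(24·0.1055) = 64.69420
P₀ = 1/(18.61167 + 64.69420) = 1/83.30587 = 0.012004

Final: 0.012004


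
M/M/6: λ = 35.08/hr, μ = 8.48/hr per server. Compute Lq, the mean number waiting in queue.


a = λ/μ = 4.1368; ρ = a/6 = 0.6895
P₀ = 0.014244
Lq = P₀·a^c·ρ / (c!·(1−ρ)²) = 0.014244·5011.66917·0.6895/(720·0.09643)
= 0.70888

Final: 0.70888


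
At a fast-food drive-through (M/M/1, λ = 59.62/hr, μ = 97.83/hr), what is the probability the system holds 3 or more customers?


ρ = 59.62/97.83 = 0.6094
P(N ≥ n) = ρ^n = 0.6094^3 = 0.226339

Final: 0.226339


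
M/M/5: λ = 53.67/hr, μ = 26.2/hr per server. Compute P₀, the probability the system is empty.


a = λ/μ = 53.67/26.2 = 2.0485; ρ = a/c = 0.4097
Σ_{k=0}^{4} a^k/k! (terms k=0..4) = 1.00000 + 2.04847 + 2.09812 + 1.43265 + 0.73369 = 7.31293
Tail: a^5/(5!(1−ρ)) = 36.07045/(120·0.5903) = 0.50921
P₀ = 1/(7.31293 + 0.50921) = 1/7.82213 = 0.127842

Final: 0.127842


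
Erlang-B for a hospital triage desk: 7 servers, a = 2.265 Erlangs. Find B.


B(c,a) = (a^c/c!) / Σ_{k=0}^{c} a^k/k!
a^7/7! = 0.060680
Σ terms (k=0..7): 1.00000 + 2.26500 + 2.56511 + 1.93666 + 1.09663 + 0.49678 + 0.18753 + 0.06068 = 9.608394
B = 0.060680/9.608394 = 0.006315

Final: 0.006315


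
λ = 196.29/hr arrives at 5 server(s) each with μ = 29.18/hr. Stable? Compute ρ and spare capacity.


Total capacity cμ = 5·29.18 = 145.90/hr
ρ = λ/(cμ) = 196.29/145.90 = 1.3454
Stable ⇔ ρ < 1: NO
Spare capacity = cμ − λ = 145.90 − 196.29 = -50.39/hr

Final: ρ = 1.3454; unstable; margin = -50.39/hr


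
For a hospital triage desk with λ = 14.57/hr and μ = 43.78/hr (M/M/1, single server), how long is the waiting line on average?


ρ = 14.57/43.78 = 0.3328
Lq = ρ²/(1−ρ) = 0.1108/0.6672 = 0.1660

Final: 0.1660


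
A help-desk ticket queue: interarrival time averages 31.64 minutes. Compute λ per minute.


λ = 1/(interarrival time) in consistent units.
1 minute = 1 min, so λ = 1/31.64 = 0.03161 per minute

Final: 0.03161 /min


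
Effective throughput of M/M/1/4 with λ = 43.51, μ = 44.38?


ρ = 0.9804; P_K = (1−ρ)ρ^4/(1−ρ^5) = 0.192160
λ_eff = λ(1 − P_K) = 43.51·(1 − 0.192160) = 43.51·0.807840 = 35.1491 /hr

Final: 35.1491 /hr


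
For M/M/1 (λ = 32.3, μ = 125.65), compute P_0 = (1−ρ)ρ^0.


ρ = 32.3/125.65 = 0.2571
P_n = (1−ρ)·ρ^n = (1 − 0.2571)·0.2571^0 = 0.7429·1.000000 = 0.742937

Final: 0.742937


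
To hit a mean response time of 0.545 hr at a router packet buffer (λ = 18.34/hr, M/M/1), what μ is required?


W = 1/(μ−λ) ⇒ μ − λ = 1/W = 1/0.545 = 1.8349
μ = λ + 1/W = 18.34 + 1.8349 = 20.1749 per hr

Final: 20.1749 /hr


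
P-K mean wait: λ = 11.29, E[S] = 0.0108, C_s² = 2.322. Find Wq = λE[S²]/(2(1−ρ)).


ρ = λ·E[S] = 11.29·0.0108 = 0.1219
E[S²] = E[S]²(1+C_s²) = 0.0108²·(1+2.322) = 0.0003875
Wq = λ·E[S²]/(2(1−ρ)) = 11.29·0.0003875/(2·0.8781) = 0.002491 hr

Final: 0.002491 hr


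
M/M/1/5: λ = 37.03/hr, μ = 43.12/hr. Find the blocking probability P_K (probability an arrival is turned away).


ρ = λ/μ = 37.03/43.12 = 0.8588
P_K = (1−ρ)ρ^K/(1−ρ^(K+1)) = (0.1412·0.467062)/(1 − 0.401097)
= 0.065965/0.598903 = 0.110143

Final: 0.110143


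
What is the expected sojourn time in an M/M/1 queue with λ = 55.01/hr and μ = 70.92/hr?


W = 1/(μ−λ) = 1/(70.92 − 55.01) = 1/15.91 = 0.06285 hr

Final: 0.06285 hr


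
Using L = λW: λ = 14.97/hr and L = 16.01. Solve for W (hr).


W = L/λ = 16.01/14.97 = 1.0695 hr

Final: 1.0695 hr


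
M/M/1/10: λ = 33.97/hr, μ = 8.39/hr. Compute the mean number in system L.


ρ = 33.97/8.39 = 4.0489
L = ρ[1 − (K+1)ρ^K + Kρ^(K+1)] / [(1−ρ)(1−ρ^(K+1))]
Numerator: 4.0489·(1 − 11·1183956.811437 + 10·4793684.491598) = 141359417.644374
Denominator: (-3.0489)·(-4793683.491598) = 14615306.759843
L = 141359417.644374/14615306.759843 = 9.6720

Final: 9.6720


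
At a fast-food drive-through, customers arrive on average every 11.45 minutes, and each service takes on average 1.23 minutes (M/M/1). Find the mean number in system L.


λ = 60/11.45 = 5.2402 /hr
μ = 60/1.23 = 48.7805 /hr
ρ = λ/μ = 5.2402/48.7805 = 0.1074
L = ρ/(1−ρ) = 0.1074/0.8926 = 0.1204

Final: 0.1204


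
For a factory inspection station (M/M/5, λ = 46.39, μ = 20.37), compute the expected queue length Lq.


a = λ/μ = 2.2774; ρ = a/5 = 0.4555
P₀ = 0.101037
Lq = P₀·a^c·ρ / (c!·(1−ρ)²) = 0.101037·61.25855·0.4555/(120·0.29651)
= 0.07923

Final: 0.07923


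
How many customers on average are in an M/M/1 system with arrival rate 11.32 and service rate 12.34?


ρ = λ/μ = 11.32/12.34 = 0.9173
L = ρ/(1−ρ) = 0.9173/(1 − 0.9173) = 0.9173/0.08266 = 11.0980

Final: 11.0980


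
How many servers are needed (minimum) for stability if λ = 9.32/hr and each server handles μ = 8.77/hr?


Stability requires cμ > λ ⇔ c > λ/μ.
λ/μ = 9.32/8.77 = 1.0627
Minimum integer c = ⌊1.0627⌋ + 1 = 2
Check: 2·8.77 = 17.54 > 9.32, while 1·8.77 = 8.77 ≤ 9.32

Final: 2 servers


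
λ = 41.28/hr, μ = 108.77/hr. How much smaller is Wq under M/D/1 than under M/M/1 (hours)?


ρ = 41.28/108.77 = 0.3795
Wq(M/M/1) = ρ/(μ−λ) = 0.3795/67.49 = 0.005623 hr
Wq(M/D/1) = ρ/(2(μ−λ)) = 0.002812 hr
Savings = 0.005623 − 0.002812 = 0.002812 hr

Final: 0.002812 hr


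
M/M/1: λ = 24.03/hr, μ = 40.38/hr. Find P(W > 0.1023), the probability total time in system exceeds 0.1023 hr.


W ~ Exponential(μ−λ) for M/M/1.
μ − λ = 40.38 − 24.03 = 16.3500
P(W > t) = e^{−(μ−λ)t} = e^{−1.6726} = 0.187757

Final: 0.187757


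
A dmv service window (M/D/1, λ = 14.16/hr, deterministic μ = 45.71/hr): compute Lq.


ρ = 14.16/45.71 = 0.3098
M/D/1: Lq = ρ²/(2(1−ρ)) = 0.09596/(2·0.6902) = 0.06952

Final: 0.06952


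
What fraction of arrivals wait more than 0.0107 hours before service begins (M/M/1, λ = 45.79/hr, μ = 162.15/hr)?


ρ = 45.79/162.15 = 0.2824
P(Wq > t) = ρ·e^{−(μ−λ)t} = 0.2824·e^{−1.2451}
= 0.2824·0.287926 = 0.081308

Final: 0.081308


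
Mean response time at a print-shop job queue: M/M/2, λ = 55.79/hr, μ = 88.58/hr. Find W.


a = 0.6298; ρ = 0.3149; P₀ = 0.521013
Lq = P₀·a^c·ρ/(c!(1−ρ)²) = 0.06934
Wq = Lq/λ = 0.06934/55.79 = 0.001243 hr
W = Wq + 1/μ = 0.001243 + 0.01129 = 0.01253 hr

Final: 0.01253 hr


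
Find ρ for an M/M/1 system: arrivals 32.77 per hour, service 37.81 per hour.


ρ = λ/μ = 32.77/37.81 = 0.8667

Final: 0.8667


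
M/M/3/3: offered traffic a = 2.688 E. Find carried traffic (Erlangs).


B(3,2.688) = 0.307181 (Erlang-B)
Carried load = a(1 − B) = 2.688·(1 − 0.307181) = 2.688·0.692819 = 1.8623 E

Final: 1.8623 Erlangs


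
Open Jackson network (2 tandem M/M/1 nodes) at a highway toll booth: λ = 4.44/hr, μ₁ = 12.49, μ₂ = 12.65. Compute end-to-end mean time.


Each node sees arrival rate λ = 4.44/hr (tandem ⇒ throughput preserved).
W₁ = 1/(μ₁−λ) = 1/(12.49−4.44) = 0.12422 hr
W₂ = 1/(μ₂−λ) = 1/(12.65−4.44) = 0.12180 hr
W_total = W₁ + W₂ = 0.12422 + 0.12180 = 0.24603 hr

Final: 0.24603 hr


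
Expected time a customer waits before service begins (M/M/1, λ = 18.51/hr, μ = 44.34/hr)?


ρ = 18.51/44.34 = 0.4175
Wq = ρ/(μ−λ) = 0.4175/(44.34 − 18.51) = 0.4175/25.83 = 0.01616 hr

Final: 0.01616 hr


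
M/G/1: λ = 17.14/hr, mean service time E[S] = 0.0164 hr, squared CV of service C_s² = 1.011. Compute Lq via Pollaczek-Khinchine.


ρ = λ·E[S] = 17.14·0.0164 = 0.2811
Lq = ρ²(1+C_s²)/(2(1−ρ)) = 0.07901·(1+1.011)/(2·0.7189)
= 0.07901·2.0110/1.4378 = 0.11051

Final: 0.11051


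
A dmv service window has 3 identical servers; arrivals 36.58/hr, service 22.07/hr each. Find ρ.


ρ = λ/(cμ) = 36.58/(3·22.07) = 36.58/66.21 = 0.5525

Final: 0.5525


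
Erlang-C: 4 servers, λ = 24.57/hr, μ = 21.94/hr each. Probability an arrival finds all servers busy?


a = λ/μ = 1.1199; ρ = a/4 = 0.2800
P₀ = 0.325519 (from M/M/c formula)
C(c,a) = [a^c/(c!(1−ρ))]·P₀ = [1.57280/(24·0.7200)]·0.325519
= 0.09101·0.325519 = 0.029627

Final: 0.029627


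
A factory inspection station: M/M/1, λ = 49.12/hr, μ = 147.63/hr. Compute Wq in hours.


ρ = 49.12/147.63 = 0.3327
Wq = ρ/(μ−λ) = 0.3327/(147.63 − 49.12) = 0.3327/98.51 = 0.003378 hr

Final: 0.003378 hr


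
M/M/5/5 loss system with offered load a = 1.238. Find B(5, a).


B(c,a) = (a^c/c!) / Σ_{k=0}^{c} a^k/k!
a^5/5! = 0.024234
Σ terms (k=0..5): 1.00000 + 1.23800 + 0.76632 + 0.31624 + 0.09787 + 0.02423 = 3.442666
B = 0.024234/3.442666 = 0.007039

Final: 0.007039


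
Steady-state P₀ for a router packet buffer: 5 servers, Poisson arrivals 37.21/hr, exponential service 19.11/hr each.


a = λ/μ = 37.21/19.11 = 1.9471; ρ = a/c = 0.3894
Σ_{k=0}^{4} a^k/k! (terms k=0..4) = 1.00000 + 1.94715 + 1.89569 + 1.23040 + 0.59894 = 6.67218
Tail: a^5/(5!(1−ρ)) = 27.98949/(120·0.6106) = 0.38201
P₀ = 1/(6.67218 + 0.38201) = 1/7.05419 = 0.141760

Final: 0.141760


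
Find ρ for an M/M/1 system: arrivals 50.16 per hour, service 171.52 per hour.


ρ = λ/μ = 50.16/171.52 = 0.2924

Final: 0.2924


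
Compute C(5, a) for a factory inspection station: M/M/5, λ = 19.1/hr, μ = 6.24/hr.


a = λ/μ = 3.0609; ρ = a/5 = 0.6122
P₀ = 0.043562 (from M/M/c formula)
C(c,a) = [a^c/(c!(1−ρ))]·P₀ = [268.68529/(120·0.3878)]·0.043562
= 5.77340·0.043562 = 0.251499

Final: 0.251499


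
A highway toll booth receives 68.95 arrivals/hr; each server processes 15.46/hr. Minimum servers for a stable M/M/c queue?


Stability requires cμ > λ ⇔ c > λ/μ.
λ/μ = 68.95/15.46 = 4.4599
Minimum integer c = ⌊4.4599⌋ + 1 = 5
Check: 5·15.46 = 77.30 > 68.95, while 4·15.46 = 61.84 ≤ 68.95

Final: 5 servers


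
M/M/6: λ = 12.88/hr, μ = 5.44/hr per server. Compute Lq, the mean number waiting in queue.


a = λ/μ = 2.3676; ρ = a/6 = 0.3946
P₀ = 0.093317
Lq = P₀·a^c·ρ / (c!·(1−ρ)²) = 0.093317·176.15776·0.3946/(720·0.36650)
= 0.02458

Final: 0.02458


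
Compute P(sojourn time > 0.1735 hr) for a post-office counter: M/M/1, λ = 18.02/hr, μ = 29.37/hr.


W ~ Exponential(μ−λ) for M/M/1.
μ − λ = 29.37 − 18.02 = 11.3500
P(W > t) = e^{−(μ−λ)t} = e^{−1.9692} = 0.139565

Final: 0.139565


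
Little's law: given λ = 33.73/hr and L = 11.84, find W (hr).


W = L/λ = 11.84/33.73 = 0.3510 hr

Final: 0.3510 hr


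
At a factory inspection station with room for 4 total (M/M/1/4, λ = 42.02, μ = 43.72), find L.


ρ = 42.02/43.72 = 0.9611
L = ρ[1 − (K+1)ρ^K + Kρ^(K+1)] / [(1−ρ)(1−ρ^(K+1))]
Numerator: 0.9611·(1 − 5·0.853304 + 4·0.820124) = 0.013434
Denominator: (0.03888)·(0.179876) = 0.006994
L = 0.013434/0.006994 = 1.9207

Final: 1.9207


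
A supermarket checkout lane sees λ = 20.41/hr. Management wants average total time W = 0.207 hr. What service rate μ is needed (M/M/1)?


W = 1/(μ−λ) ⇒ μ − λ = 1/W = 1/0.207 = 4.8309
μ = λ + 1/W = 20.41 + 4.8309 = 25.2409 per hr

Final: 25.2409 /hr


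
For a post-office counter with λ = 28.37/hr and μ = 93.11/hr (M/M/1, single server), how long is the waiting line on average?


ρ = 28.37/93.11 = 0.3047
Lq = ρ²/(1−ρ) = 0.09284/0.6953 = 0.1335

Final: 0.1335


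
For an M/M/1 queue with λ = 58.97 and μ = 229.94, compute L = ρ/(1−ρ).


ρ = λ/μ = 58.97/229.94 = 0.2565
L = ρ/(1−ρ) = 0.2565/(1 − 0.2565) = 0.2565/0.7435 = 0.3449

Final: 0.3449


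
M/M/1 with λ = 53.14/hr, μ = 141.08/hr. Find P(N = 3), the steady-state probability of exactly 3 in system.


ρ = 53.14/141.08 = 0.3767
P_n = (1−ρ)·ρ^n = (1 − 0.3767)·0.3767^3 = 0.6233·0.053440 = 0.033311

Final: 0.033311


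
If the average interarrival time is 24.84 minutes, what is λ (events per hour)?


λ = 1/(interarrival time) in consistent units.
1 hour = 60 min, so λ = 60/24.84 = 2.4155 per hour

Final: 2.4155 /hr


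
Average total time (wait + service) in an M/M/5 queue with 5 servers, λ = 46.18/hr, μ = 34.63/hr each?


a = 1.3335; ρ = 0.2667; P₀ = 0.263325
Lq = P₀·a^c·ρ/(c!(1−ρ)²) = 0.004590
Wq = Lq/λ = 0.004590/46.18 = 0.00009939 hr
W = Wq + 1/μ = 0.00009939 + 0.02888 = 0.02898 hr

Final: 0.02898 hr


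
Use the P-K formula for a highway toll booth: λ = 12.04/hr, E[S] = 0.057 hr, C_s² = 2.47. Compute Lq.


ρ = λ·E[S] = 12.04·0.057 = 0.6863
Lq = ρ²(1+C_s²)/(2(1−ρ)) = 0.4710·(1+2.47)/(2·0.3137)
= 0.4710·3.4700/0.6274 = 2.60471

Final: 2.60471


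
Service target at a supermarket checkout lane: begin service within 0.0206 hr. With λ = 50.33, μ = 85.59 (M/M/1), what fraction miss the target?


ρ = 50.33/85.59 = 0.5880
P(Wq > t) = ρ·e^{−(μ−λ)t} = 0.5880·e^{−0.7264}
= 0.5880·0.483668 = 0.284414

Final: 0.284414


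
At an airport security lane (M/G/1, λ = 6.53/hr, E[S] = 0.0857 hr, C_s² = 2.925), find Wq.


ρ = λ·E[S] = 6.53·0.0857 = 0.5596
E[S²] = E[S]²(1+C_s²) = 0.0857²·(1+2.925) = 0.028827
Wq = λ·E[S²]/(2(1−ρ)) = 6.53·0.028827/(2·0.4404) = 0.21373 hr

Final: 0.21373 hr


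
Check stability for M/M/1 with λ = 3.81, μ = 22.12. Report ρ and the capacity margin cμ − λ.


Total capacity cμ = 1·22.12 = 22.12/hr
ρ = λ/(cμ) = 3.81/22.12 = 0.1722
Stable ⇔ ρ < 1: YES
Spare capacity = cμ − λ = 22.12 − 3.81 = 18.31/hr

Final: ρ = 0.1722; stable; margin = 18.31/hr


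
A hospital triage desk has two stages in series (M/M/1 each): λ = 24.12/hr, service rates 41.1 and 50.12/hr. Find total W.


Each node sees arrival rate λ = 24.12/hr (tandem ⇒ throughput preserved).
W₁ = 1/(μ₁−λ) = 1/(41.1−24.12) = 0.05889 hr
W₂ = 1/(μ₂−λ) = 1/(50.12−24.12) = 0.03846 hr
W_total = W₁ + W₂ = 0.05889 + 0.03846 = 0.09735 hr

Final: 0.09735 hr


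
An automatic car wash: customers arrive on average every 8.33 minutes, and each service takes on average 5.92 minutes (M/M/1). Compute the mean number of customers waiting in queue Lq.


λ = 60/8.33 = 7.2029 /hr
μ = 60/5.92 = 10.1351 /hr
ρ = λ/μ = 7.2029/10.1351 = 0.7107
Lq = ρ²/(1−ρ) = 0.5051/0.2893 = 1.7457

Final: 1.7457


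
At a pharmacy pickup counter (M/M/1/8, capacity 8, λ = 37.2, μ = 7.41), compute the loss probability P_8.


ρ = λ/μ = 37.2/7.41 = 5.0202
P_K = (1−ρ)ρ^K/(1−ρ^(K+1)) = (-4.0202·403457.557695)/(1 − 2025454.945512)
= -1621997.387817/-2025453.945512 = 0.800807

Final: 0.800807


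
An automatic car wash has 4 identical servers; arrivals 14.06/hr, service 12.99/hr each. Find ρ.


ρ = λ/(cμ) = 14.06/(4·12.99) = 14.06/51.96 = 0.2706

Final: 0.2706


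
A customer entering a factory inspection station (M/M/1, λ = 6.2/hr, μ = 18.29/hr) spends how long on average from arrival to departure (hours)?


W = 1/(μ−λ) = 1/(18.29 − 6.2) = 1/12.09 = 0.08271 hr

Final: 0.08271 hr


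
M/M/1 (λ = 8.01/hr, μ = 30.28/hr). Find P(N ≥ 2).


ρ = 8.01/30.28 = 0.2645
P(N ≥ n) = ρ^n = 0.2645^2 = 0.069977

Final: 0.069977


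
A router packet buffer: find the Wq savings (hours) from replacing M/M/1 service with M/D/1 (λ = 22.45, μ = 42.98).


ρ = 22.45/42.98 = 0.5223
Wq(M/M/1) = ρ/(μ−λ) = 0.5223/20.53 = 0.02544 hr
Wq(M/D/1) = ρ/(2(μ−λ)) = 0.01272 hr
Savings = 0.02544 − 0.01272 = 0.01272 hr

Final: 0.01272 hr


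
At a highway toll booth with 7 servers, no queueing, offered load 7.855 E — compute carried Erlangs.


B(7,7.855) = 0.299918 (Erlang-B)
Carried load = a(1 − B) = 7.855·(1 − 0.299918) = 7.855·0.700082 = 5.4991 E

Final: 5.4991 Erlangs


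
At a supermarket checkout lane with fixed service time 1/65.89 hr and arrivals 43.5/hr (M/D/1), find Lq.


ρ = 43.5/65.89 = 0.6602
M/D/1: Lq = ρ²/(2(1−ρ)) = 0.4359/(2·0.3398) = 0.64132

Final: 0.64132


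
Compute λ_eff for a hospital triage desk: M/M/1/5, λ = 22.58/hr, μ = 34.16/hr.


ρ = 0.6610; P_K = (1−ρ)ρ^5/(1−ρ^6) = 0.046671
λ_eff = λ(1 − P_K) = 22.58·(1 − 0.046671) = 22.58·0.953329 = 21.5262 /hr

Final: 21.5262 /hr


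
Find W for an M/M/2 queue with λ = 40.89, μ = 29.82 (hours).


a = 1.3712; ρ = 0.6856; P₀ = 0.186511
Lq = P₀·a^c·ρ/(c!(1−ρ)²) = 1.21632
Wq = Lq/λ = 1.21632/40.89 = 0.02975 hr
W = Wq + 1/μ = 0.02975 + 0.03353 = 0.06328 hr

Final: 0.06328 hr


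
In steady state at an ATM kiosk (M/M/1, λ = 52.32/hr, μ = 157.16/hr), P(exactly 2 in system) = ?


ρ = 52.32/157.16 = 0.3329
P_n = (1−ρ)·ρ^n = (1 − 0.3329)·0.3329^2 = 0.6671·0.110828 = 0.073933

Final: 0.073933


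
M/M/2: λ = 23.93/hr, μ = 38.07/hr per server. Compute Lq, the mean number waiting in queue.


a = λ/μ = 0.6286; ρ = a/2 = 0.3143
P₀ = 0.521735
Lq = P₀·a^c·ρ / (c!·(1−ρ)²) = 0.521735·0.39511·0.3143/(2·0.47020)
= 0.06889

Final: 0.06889


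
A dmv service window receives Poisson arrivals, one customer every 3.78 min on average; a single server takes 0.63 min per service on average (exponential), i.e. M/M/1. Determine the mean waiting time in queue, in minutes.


λ = 60/3.78 = 15.8730 /hr
μ = 60/0.63 = 95.2381 /hr
ρ = λ/μ = 15.8730/95.2381 = 0.1667
Wq = ρ/(μ−λ) = 0.1667/(95.2381−15.8730) = 0.002100 hr
In minutes: 0.002100·60 = 0.1260 min

Final: 0.1260 min


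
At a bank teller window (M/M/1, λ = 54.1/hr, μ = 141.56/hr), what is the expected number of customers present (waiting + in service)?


ρ = λ/μ = 54.1/141.56 = 0.3822
L = ρ/(1−ρ) = 0.3822/(1 − 0.3822) = 0.3822/0.6178 = 0.6186

Final: 0.6186


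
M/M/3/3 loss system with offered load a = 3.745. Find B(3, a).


B(c,a) = (a^c/c!) / Σ_{k=0}^{c} a^k/k!
a^3/3! = 8.753953
Σ terms (k=0..3): 1.00000 + 3.74500 + 7.01251 + 8.75395 = 20.511466
B = 8.753953/20.511466 = 0.426783

Final: 0.426783


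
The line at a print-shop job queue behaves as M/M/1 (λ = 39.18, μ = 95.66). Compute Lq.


ρ = 39.18/95.66 = 0.4096
Lq = ρ²/(1−ρ) = 0.1678/0.5904 = 0.2841

Final: 0.2841


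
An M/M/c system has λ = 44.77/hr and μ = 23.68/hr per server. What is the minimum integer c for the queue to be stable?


Stability requires cμ > λ ⇔ c > λ/μ.
λ/μ = 44.77/23.68 = 1.8906
Minimum integer c = ⌊1.8906⌋ + 1 = 2
Check: 2·23.68 = 47.36 > 44.77, while 1·23.68 = 23.68 ≤ 44.77

Final: 2 servers


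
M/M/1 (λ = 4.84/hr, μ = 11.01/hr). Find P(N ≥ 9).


ρ = 4.84/11.01 = 0.4396
P(N ≥ n) = ρ^n = 0.4396^9 = 0.0006131

Final: 0.0006131


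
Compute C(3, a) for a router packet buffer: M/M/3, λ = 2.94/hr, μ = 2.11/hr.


a = λ/μ = 1.3934; ρ = a/3 = 0.4645
P₀ = 0.237757 (from M/M/c formula)
C(c,a) = [a^c/(c!(1−ρ))]·P₀ = [2.70517/(6·0.5355)]·0.237757
= 0.84187·0.237757 = 0.200162

Final: 0.200162


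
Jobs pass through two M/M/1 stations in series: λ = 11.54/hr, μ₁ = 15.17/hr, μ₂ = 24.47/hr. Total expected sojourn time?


Each node sees arrival rate λ = 11.54/hr (tandem ⇒ throughput preserved).
W₁ = 1/(μ₁−λ) = 1/(15.17−11.54) = 0.27548 hr
W₂ = 1/(μ₂−λ) = 1/(24.47−11.54) = 0.07734 hr
W_total = W₁ + W₂ = 0.27548 + 0.07734 = 0.35282 hr

Final: 0.35282 hr


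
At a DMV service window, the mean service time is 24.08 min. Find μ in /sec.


μ = 1/(service time) in consistent units.
1 second = 0.0166667 min, so μ = 0.0166667/24.08 = 0.0006921 per second

Final: 0.0006921 /sec


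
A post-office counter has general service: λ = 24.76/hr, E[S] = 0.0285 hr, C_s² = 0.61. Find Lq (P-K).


ρ = λ·E[S] = 24.76·0.0285 = 0.7057
Lq = ρ²(1+C_s²)/(2(1−ρ)) = 0.4980·(1+0.61)/(2·0.2943)
= 0.4980·1.6100/0.5887 = 1.36188

Final: 1.36188


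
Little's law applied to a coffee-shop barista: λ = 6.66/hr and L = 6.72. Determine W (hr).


W = L/λ = 6.72/6.66 = 1.0090 hr

Final: 1.0090 hr


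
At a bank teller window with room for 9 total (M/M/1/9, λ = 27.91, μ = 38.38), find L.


ρ = 27.91/38.38 = 0.7272
L = ρ[1 − (K+1)ρ^K + Kρ^(K+1)] / [(1−ρ)(1−ρ^(K+1))]
Numerator: 0.7272·(1 − 10·0.056871 + 9·0.041357) = 0.584306
Denominator: (0.2728)·(0.958643) = 0.261516
L = 0.584306/0.261516 = 2.2343

Final: 2.2343


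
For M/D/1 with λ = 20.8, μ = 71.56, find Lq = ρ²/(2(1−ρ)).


ρ = 20.8/71.56 = 0.2907
M/D/1: Lq = ρ²/(2(1−ρ)) = 0.08449/(2·0.7093) = 0.05955

Final: 0.05955


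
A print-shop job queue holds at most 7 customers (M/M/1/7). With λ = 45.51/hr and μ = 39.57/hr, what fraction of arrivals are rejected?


ρ = λ/μ = 45.51/39.57 = 1.1501
P_K = (1−ρ)ρ^K/(1−ρ^(K+1)) = (-0.1501·2.661862)/(1 − 3.061444)
= -0.399582/-2.061444 = 0.193836

Final: 0.193836


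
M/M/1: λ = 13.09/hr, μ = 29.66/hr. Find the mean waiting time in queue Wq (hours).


ρ = 13.09/29.66 = 0.4413
Wq = ρ/(μ−λ) = 0.4413/(29.66 − 13.09) = 0.4413/16.57 = 0.02663 hr

Final: 0.02663 hr


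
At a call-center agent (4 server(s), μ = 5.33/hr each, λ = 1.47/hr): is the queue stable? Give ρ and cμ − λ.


Total capacity cμ = 4·5.33 = 21.32/hr
ρ = λ/(cμ) = 1.47/21.32 = 0.06895
Stable ⇔ ρ < 1: YES
Spare capacity = cμ − λ = 21.32 − 1.47 = 19.85/hr

Final: ρ = 0.06895; stable; margin = 19.85/hr


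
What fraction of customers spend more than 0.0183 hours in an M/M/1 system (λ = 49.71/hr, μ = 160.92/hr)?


W ~ Exponential(μ−λ) for M/M/1.
μ − λ = 160.92 − 49.71 = 111.2100
P(W > t) = e^{−(μ−λ)t} = e^{−2.0351} = 0.130662

Final: 0.130662


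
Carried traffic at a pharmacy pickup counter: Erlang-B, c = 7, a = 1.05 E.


B(7,1.05) = 0.00009770 (Erlang-B)
Carried load = a(1 − B) = 1.05·(1 − 0.00009770) = 1.05·0.999902 = 1.0499 E

Final: 1.0499 Erlangs


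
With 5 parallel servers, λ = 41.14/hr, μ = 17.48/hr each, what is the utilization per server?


ρ = λ/(cμ) = 41.14/(5·17.48) = 41.14/87.40 = 0.4707

Final: 0.4707


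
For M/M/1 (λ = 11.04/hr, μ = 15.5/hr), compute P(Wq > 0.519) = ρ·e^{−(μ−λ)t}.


ρ = 11.04/15.5 = 0.7123
P(Wq > t) = ρ·e^{−(μ−λ)t} = 0.7123·e^{−2.3147}
= 0.7123·0.098792 = 0.070365

Final: 0.070365


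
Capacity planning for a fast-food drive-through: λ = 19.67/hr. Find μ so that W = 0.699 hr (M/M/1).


W = 1/(μ−λ) ⇒ μ − λ = 1/W = 1/0.699 = 1.4306
μ = λ + 1/W = 19.67 + 1.4306 = 21.1006 per hr

Final: 21.1006 /hr


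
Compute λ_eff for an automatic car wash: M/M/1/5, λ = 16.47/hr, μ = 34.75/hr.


ρ = 0.4740; P_K = (1−ρ)ρ^5/(1−ρ^6) = 0.012725
λ_eff = λ(1 − P_K) = 16.47·(1 − 0.012725) = 16.47·0.987275 = 16.2604 /hr

Final: 16.2604 /hr


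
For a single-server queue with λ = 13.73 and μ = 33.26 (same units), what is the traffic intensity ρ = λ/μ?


ρ = λ/μ = 13.73/33.26 = 0.4128

Final: 0.4128


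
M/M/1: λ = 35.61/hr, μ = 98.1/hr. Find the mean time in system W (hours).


W = 1/(μ−λ) = 1/(98.1 − 35.61) = 1/62.49 = 0.01600 hr

Final: 0.01600 hr


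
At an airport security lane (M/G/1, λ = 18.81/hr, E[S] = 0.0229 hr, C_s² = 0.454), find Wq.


ρ = λ·E[S] = 18.81·0.0229 = 0.4307
E[S²] = E[S]²(1+C_s²) = 0.0229²·(1+0.454) = 0.0007625
Wq = λ·E[S²]/(2(1−ρ)) = 18.81·0.0007625/(2·0.5693) = 0.01260 hr

Final: 0.01260 hr


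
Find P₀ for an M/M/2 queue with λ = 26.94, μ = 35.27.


a = λ/μ = 26.94/35.27 = 0.7638; ρ = a/c = 0.3819
Σ_{k=0}^{1} a^k/k! (terms k=0..1) = 1.00000 + 0.76382 = 1.76382
Tail: a^2/(2!(1−ρ)) = 0.58342/(2·0.6181) = 0.47196
P₀ = 1/(1.76382 + 0.47196) = 1/2.23578 = 0.447271

Final: 0.447271


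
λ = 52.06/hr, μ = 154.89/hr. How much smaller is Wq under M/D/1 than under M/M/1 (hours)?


ρ = 52.06/154.89 = 0.3361
Wq(M/M/1) = ρ/(μ−λ) = 0.3361/102.83 = 0.003269 hr
Wq(M/D/1) = ρ/(2(μ−λ)) = 0.001634 hr
Savings = 0.003269 − 0.001634 = 0.001634 hr

Final: 0.001634 hr


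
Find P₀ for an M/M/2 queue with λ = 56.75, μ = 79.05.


a = λ/μ = 56.75/79.05 = 0.7179; ρ = a/c = 0.3590
Σ_{k=0}^{1} a^k/k! (terms k=0..1) = 1.00000 + 0.71790 = 1.71790
Tail: a^2/(2!(1−ρ)) = 0.51538/(2·0.6410) = 0.40198
P₀ = 1/(1.71790 + 0.40198) = 1/2.11988 = 0.471724

Final: 0.471724


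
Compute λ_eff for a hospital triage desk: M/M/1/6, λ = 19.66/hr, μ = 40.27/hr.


ρ = 0.4882; P_K = (1−ρ)ρ^6/(1−ρ^7) = 0.006976
λ_eff = λ(1 − P_K) = 19.66·(1 − 0.006976) = 19.66·0.993024 = 19.5229 /hr

Final: 19.5229 /hr


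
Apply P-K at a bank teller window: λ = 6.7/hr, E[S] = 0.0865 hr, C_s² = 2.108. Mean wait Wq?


ρ = λ·E[S] = 6.7·0.0865 = 0.5796
E[S²] = E[S]²(1+C_s²) = 0.0865²·(1+2.108) = 0.023255
Wq = λ·E[S²]/(2(1−ρ)) = 6.7·0.023255/(2·0.4204) = 0.18529 hr

Final: 0.18529 hr


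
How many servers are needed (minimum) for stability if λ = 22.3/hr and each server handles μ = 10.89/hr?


Stability requires cμ > λ ⇔ c > λ/μ.
λ/μ = 22.3/10.89 = 2.0478
Minimum integer c = ⌊2.0478⌋ + 1 = 3
Check: 3·10.89 = 32.67 > 22.3, while 2·10.89 = 21.78 ≤ 22.3

Final: 3 servers


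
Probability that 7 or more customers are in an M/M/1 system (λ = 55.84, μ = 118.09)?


ρ = 55.84/118.09 = 0.4729
P(N ≥ n) = ρ^n = 0.4729^7 = 0.005286

Final: 0.005286


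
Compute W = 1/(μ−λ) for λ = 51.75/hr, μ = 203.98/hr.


W = 1/(μ−λ) = 1/(203.98 − 51.75) = 1/152.23 = 0.006569 hr

Final: 0.006569 hr


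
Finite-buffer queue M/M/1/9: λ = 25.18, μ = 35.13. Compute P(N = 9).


ρ = λ/μ = 25.18/35.13 = 0.7168
P_K = (1−ρ)ρ^K/(1−ρ^(K+1)) = (0.2832·0.049934)/(1 − 0.035791)
= 0.014143/0.964209 = 0.014668

Final: 0.014668


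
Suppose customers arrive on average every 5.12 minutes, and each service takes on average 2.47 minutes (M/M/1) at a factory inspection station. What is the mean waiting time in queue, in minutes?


λ = 60/5.12 = 11.7188 /hr
μ = 60/2.47 = 24.2915 /hr
ρ = λ/μ = 11.7188/24.2915 = 0.4824
Wq = ρ/(μ−λ) = 0.4824/(24.2915−11.7188) = 0.03837 hr
In minutes: 0.03837·60 = 2.302 min

Final: 2.302 min


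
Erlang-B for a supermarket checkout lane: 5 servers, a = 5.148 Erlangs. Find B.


B(c,a) = (a^c/c!) / Σ_{k=0}^{c} a^k/k!
a^5/5! = 30.130854
Σ terms (k=0..5): 1.00000 + 5.14800 + 13.25095 + 22.73863 + 29.26462 + 30.13085 = 101.533061
B = 30.130854/101.533061 = 0.296759

Final: 0.296759


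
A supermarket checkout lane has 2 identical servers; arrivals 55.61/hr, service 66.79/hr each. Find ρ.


ρ = λ/(cμ) = 55.61/(2·66.79) = 55.61/133.58 = 0.4163

Final: 0.4163


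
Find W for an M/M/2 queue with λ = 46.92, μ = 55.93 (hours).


a = 0.8389; ρ = 0.4195; P₀ = 0.408994
Lq = P₀·a^c·ρ/(c!(1−ρ)²) = 0.17911
Wq = Lq/λ = 0.17911/46.92 = 0.003817 hr
W = Wq + 1/μ = 0.003817 + 0.01788 = 0.02170 hr

Final: 0.02170 hr


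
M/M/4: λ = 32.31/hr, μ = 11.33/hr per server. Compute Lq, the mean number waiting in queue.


a = λ/μ = 2.8517; ρ = a/4 = 0.7129
P₀ = 0.046768
Lq = P₀·a^c·ρ / (c!·(1−ρ)²) = 0.046768·66.13452·0.7129/(24·0.08241)
= 1.11491

Final: 1.11491


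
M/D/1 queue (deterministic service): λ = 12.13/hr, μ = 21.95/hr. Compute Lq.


ρ = 12.13/21.95 = 0.5526
M/D/1: Lq = ρ²/(2(1−ρ)) = 0.3054/(2·0.4474) = 0.34131

Final: 0.34131


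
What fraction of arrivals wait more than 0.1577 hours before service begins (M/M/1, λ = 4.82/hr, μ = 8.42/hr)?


ρ = 4.82/8.42 = 0.5724
P(Wq > t) = ρ·e^{−(μ−λ)t} = 0.5724·e^{−0.5677}
= 0.5724·0.566816 = 0.324472

Final: 0.324472


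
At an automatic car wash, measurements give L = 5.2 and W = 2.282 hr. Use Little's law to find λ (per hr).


λ = L/W = 5.2/2.282 = 2.2787 /hr

Final: 2.2787 /hr


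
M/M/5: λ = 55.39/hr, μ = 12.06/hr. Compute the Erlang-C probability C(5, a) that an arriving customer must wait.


a = λ/μ = 4.5929; ρ = a/5 = 0.9186
P₀ = 0.003846 (from M/M/c formula)
C(c,a) = [a^c/(c!(1−ρ))]·P₀ = [2043.71478/(120·0.08143)]·0.003846
= 209.15818·0.003846 = 0.804497

Final: 0.804497


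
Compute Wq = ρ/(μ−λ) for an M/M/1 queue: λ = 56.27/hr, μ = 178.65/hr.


ρ = 56.27/178.65 = 0.3150
Wq = ρ/(μ−λ) = 0.3150/(178.65 − 56.27) = 0.3150/122.38 = 0.002574 hr

Final: 0.002574 hr


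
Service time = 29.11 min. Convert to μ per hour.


μ = 1/(service time) in consistent units.
1 hour = 60 min, so μ = 60/29.11 = 2.0611 per hour

Final: 2.0611 /hr


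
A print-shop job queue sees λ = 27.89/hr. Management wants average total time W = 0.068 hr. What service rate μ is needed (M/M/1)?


W = 1/(μ−λ) ⇒ μ − λ = 1/W = 1/0.068 = 14.7059
μ = λ + 1/W = 27.89 + 14.7059 = 42.5959 per hr

Final: 42.5959 /hr


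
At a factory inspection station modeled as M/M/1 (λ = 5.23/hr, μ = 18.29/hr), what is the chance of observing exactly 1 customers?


ρ = 5.23/18.29 = 0.2859
P_n = (1−ρ)·ρ^n = (1 − 0.2859)·0.2859^1 = 0.7141·0.285949 = 0.204182

Final: 0.204182


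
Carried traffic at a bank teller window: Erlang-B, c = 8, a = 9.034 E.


B(8,9.034) = 0.290906 (Erlang-B)
Carried load = a(1 − B) = 9.034·(1 − 0.290906) = 9.034·0.709094 = 6.4060 E

Final: 6.4060 Erlangs


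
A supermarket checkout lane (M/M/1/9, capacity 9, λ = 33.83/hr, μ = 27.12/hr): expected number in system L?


ρ = 33.83/27.12 = 1.2474
L = ρ[1 − (K+1)ρ^K + Kρ^(K+1)] / [(1−ρ)(1−ρ^(K+1))]
Numerator: 1.2474·(1 − 10·7.313257 + 9·9.122694) = 12.438866
Denominator: (-0.2474)·(-8.122694) = 2.009708
L = 12.438866/2.009708 = 6.1894

Final: 6.1894


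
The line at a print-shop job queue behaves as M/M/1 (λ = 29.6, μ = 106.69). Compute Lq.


ρ = 29.6/106.69 = 0.2774
Lq = ρ²/(1−ρ) = 0.07697/0.7226 = 0.1065

Final: 0.1065


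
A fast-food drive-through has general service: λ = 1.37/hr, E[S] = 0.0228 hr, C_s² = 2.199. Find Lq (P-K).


ρ = λ·E[S] = 1.37·0.0228 = 0.03124
Lq = ρ²(1+C_s²)/(2(1−ρ)) = 0.0009757·(1+2.199)/(2·0.9688)
= 0.0009757·3.1990/1.9375 = 0.001611

Final: 0.001611


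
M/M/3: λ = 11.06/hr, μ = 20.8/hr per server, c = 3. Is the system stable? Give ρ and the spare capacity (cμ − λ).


Total capacity cμ = 3·20.8 = 62.40/hr
ρ = λ/(cμ) = 11.06/62.40 = 0.1772
Stable ⇔ ρ < 1: YES
Spare capacity = cμ − λ = 62.40 − 11.06 = 51.34/hr

Final: ρ = 0.1772; stable; margin = 51.34/hr


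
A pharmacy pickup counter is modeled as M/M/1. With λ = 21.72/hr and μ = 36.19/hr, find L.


ρ = λ/μ = 21.72/36.19 = 0.6002
L = ρ/(1−ρ) = 0.6002/(1 − 0.6002) = 0.6002/0.3998 = 1.5010

Final: 1.5010


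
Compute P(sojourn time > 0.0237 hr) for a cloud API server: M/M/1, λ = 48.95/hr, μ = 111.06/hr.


W ~ Exponential(μ−λ) for M/M/1.
μ − λ = 111.06 − 48.95 = 62.1100
P(W > t) = e^{−(μ−λ)t} = e^{−1.4720} = 0.229464

Final: 0.229464


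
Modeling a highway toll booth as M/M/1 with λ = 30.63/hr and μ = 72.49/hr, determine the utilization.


ρ = λ/μ = 30.63/72.49 = 0.4225

Final: 0.4225


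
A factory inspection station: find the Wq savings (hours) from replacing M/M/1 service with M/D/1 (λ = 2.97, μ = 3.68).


ρ = 2.97/3.68 = 0.8071
Wq(M/M/1) = ρ/(μ−λ) = 0.8071/0.7100 = 1.13671 hr
Wq(M/D/1) = ρ/(2(μ−λ)) = 0.56836 hr
Savings = 1.13671 − 0.56836 = 0.56836 hr

Final: 0.56836 hr


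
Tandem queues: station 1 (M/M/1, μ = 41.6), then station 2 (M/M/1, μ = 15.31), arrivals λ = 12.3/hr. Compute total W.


Each node sees arrival rate λ = 12.3/hr (tandem ⇒ throughput preserved).
W₁ = 1/(μ₁−λ) = 1/(41.6−12.3) = 0.03413 hr
W₂ = 1/(μ₂−λ) = 1/(15.31−12.3) = 0.33223 hr
W_total = W₁ + W₂ = 0.03413 + 0.33223 = 0.36636 hr

Final: 0.36636 hr


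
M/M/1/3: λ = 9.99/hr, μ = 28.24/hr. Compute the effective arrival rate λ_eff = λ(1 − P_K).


ρ = 0.3538; P_K = (1−ρ)ρ^3/(1−ρ^4) = 0.029064
λ_eff = λ(1 − P_K) = 9.99·(1 − 0.029064) = 9.99·0.970936 = 9.6997 /hr

Final: 9.6997 /hr


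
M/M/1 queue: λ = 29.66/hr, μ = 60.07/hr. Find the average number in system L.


ρ = λ/μ = 29.66/60.07 = 0.4938
L = ρ/(1−ρ) = 0.4938/(1 − 0.4938) = 0.4938/0.5062 = 0.9753

Final: 0.9753


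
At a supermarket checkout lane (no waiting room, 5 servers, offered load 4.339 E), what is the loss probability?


B(c,a) = (a^c/c!) / Σ_{k=0}^{c} a^k/k!
a^5/5! = 12.816428
Σ terms (k=0..5): 1.00000 + 4.33900 + 9.41346 + 13.61500 + 14.76887 + 12.81643 = 55.952763
B = 12.816428/55.952763 = 0.229058

Final: 0.229058


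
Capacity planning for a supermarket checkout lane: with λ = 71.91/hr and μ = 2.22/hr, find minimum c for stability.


Stability requires cμ > λ ⇔ c > λ/μ.
λ/μ = 71.91/2.22 = 32.3919
Minimum integer c = ⌊32.3919⌋ + 1 = 33
Check: 33·2.22 = 73.26 > 71.91, while 32·2.22 = 71.04 ≤ 71.91

Final: 33 servers


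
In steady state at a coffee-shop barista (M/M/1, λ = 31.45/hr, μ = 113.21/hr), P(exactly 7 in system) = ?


ρ = 31.45/113.21 = 0.2778
P_n = (1−ρ)·ρ^n = (1 − 0.2778)·0.2778^7 = 0.7222·0.0001277 = 0.00009222

Final: 0.00009222
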